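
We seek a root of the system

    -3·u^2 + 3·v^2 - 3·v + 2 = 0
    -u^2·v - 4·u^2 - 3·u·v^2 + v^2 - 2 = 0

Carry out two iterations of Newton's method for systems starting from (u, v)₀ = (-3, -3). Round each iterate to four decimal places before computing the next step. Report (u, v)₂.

(-2.1103, -1.5355)

At (-3, -3): F = (11.0000, 79.0000).
Jacobian J = [[-6·u, 6·v - 3], [-2·u·v - 8·u - 3·v^2, -u^2 - 6·u·v + 2·v]].
At the point, J = [[18.0000, -21.0000], [-21.0000, -69.0000]] (det J = -1683.0000).
Solving J·Δ = −F gives Δ = (0.5348, 0.9822).
Then the next iterate is (u, v)₁ = (-2.4652, -2.0178).
Round to (-2.4652, -2.0178) and repeat: F = (2.036317, 20.136579), J = [[14.7912, -15.1068], [-2.441512, -39.958494]].
Δ = (0.3549, 0.4823), so (u, v)₂ = (-2.1103, -1.5355).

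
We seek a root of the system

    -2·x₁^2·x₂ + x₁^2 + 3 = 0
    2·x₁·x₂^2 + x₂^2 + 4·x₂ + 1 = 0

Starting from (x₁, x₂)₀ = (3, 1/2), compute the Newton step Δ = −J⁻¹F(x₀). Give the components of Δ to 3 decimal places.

At (3, 1/2): F = (3.000, 4.750).
Jacobian J = [[-4·x₁·x₂ + 2·x₁, -2·x₁^2], [2·x₂^2, 4·x₁·x₂ + 2·x₂ + 4]].
At the point, J = [[0.000, -18.000], [0.500, 11.000]] (det J = 9.000).
Solving J·Δ = −F gives Δ = (-13.167, 0.167).

(-13.167, 0.167)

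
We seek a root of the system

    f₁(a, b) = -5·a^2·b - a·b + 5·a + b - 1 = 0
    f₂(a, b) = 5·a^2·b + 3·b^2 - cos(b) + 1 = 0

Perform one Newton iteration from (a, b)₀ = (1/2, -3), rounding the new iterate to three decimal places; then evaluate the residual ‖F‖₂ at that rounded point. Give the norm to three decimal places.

5.826

At (1/2, -3): F = (3.750, 25.23999).
Jacobian J = [[-10·a·b - b + 5, -5·a^2 - a + 1], [10·a·b, 5·a^2 + 6·b + sin(b)]].
At the point, J = [[23.000, -0.750], [-15.000, -16.89112]] (det J = -399.74576).
Solving J·Δ = −F gives Δ = (-0.111, 1.593).
Then the next iterate is (a, b)₁ = (0.389, -1.407).
Re-evaluating at (0.389, -1.407): F = (1.14987, 5.71134), so ‖F‖₂ = 5.826.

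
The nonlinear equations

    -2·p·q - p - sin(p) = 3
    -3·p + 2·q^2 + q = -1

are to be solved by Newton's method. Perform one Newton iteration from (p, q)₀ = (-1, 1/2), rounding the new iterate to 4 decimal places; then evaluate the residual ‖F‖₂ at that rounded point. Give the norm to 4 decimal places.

At (-1, 1/2): F = (-0.158529, 5.0000).
Jacobian J = [[-2·q - cos(p) - 1, -2·p], [-3, 4·q + 1]].
At the point, J = [[-2.540302, 2.0000], [-3.0000, 3.0000]] (det J = -1.620907).
Solving J·Δ = −F gives Δ = (-6.4628, -8.1295).
Then the next iterate is (p, q)₁ = (-7.4628, -7.6295).
Re-evaluating at (-7.4628, -7.6295): F = (-108.487606, 132.177440), so ‖F‖₂ = 170.9984.

170.9984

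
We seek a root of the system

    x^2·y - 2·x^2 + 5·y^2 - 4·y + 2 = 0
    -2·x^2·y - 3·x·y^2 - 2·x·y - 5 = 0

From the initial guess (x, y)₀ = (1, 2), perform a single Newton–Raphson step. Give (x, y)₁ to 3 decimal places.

(0.507, 1.176)

At (1, 2): F = (14.000, -25.000).
Jacobian J = [[2·x·y - 4·x, x^2 + 10·y - 4], [-4·x·y - 3·y^2 - 2·y, -2·x^2 - 6·x·y - 2·x]].
At the point, J = [[0.000, 17.000], [-24.000, -16.000]] (det J = 408.000).
Solving J·Δ = −F gives Δ = (-0.493, -0.824).
Then the next iterate is (x, y)₁ = (0.507, 1.176).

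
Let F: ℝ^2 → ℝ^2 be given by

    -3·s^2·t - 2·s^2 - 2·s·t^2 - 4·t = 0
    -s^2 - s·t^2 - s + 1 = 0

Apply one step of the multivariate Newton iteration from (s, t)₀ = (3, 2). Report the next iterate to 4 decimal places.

At (3, 2): F = (-104.0000, -23.0000).
Jacobian J = [[-6·s·t - 4·s - 2·t^2, -3·s^2 - 4·s·t - 4], [-2·s - t^2 - 1, -2·s·t]].
At the point, J = [[-56.0000, -55.0000], [-11.0000, -12.0000]] (det J = 67.0000).
Solving J·Δ = −F gives Δ = (0.2537, -2.1493).
Then the next iterate is (s, t)₁ = (3.2537, -0.1493).

(3.2537, -0.1493)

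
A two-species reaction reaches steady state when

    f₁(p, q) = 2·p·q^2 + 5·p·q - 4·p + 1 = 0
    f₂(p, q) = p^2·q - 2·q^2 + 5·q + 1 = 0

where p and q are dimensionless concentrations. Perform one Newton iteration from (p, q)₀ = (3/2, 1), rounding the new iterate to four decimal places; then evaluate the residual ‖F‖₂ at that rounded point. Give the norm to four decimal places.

4.7543

At (3/2, 1): F = (5.5000, 6.2500).
Jacobian J = [[2·q^2 + 5·q - 4, 4·p·q + 5·p], [2·p·q, p^2 - 4·q + 5]].
At the point, J = [[3.0000, 13.5000], [3.0000, 3.2500]] (det J = -30.7500).
Solving J·Δ = −F gives Δ = (-2.1626, 0.0732).
Then the next iterate is (p, q)₁ = (-0.6626, 1.0732).
Re-evaluating at (-0.6626, 1.0732): F = (-1.431422, 4.533660), so ‖F‖₂ = 4.7543.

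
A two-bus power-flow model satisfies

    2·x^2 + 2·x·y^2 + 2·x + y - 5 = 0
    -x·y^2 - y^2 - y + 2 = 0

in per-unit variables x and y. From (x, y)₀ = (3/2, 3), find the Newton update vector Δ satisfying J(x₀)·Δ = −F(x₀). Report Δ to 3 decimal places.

At (3/2, 3): F = (32.500, -23.500).
Jacobian J = [[4·x + 2·y^2 + 2, 4·x·y + 1], [-y^2, -2·x·y - 2·y - 1]].
At the point, J = [[26.000, 19.000], [-9.000, -16.000]] (det J = -245.000).
Solving J·Δ = −F gives Δ = (-0.300, -1.300).

(-0.300, -1.300)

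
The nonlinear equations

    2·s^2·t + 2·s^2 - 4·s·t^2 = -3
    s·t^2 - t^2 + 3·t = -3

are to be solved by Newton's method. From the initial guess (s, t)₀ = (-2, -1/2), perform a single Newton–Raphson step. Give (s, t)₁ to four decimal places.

(-0.2000, -0.7000)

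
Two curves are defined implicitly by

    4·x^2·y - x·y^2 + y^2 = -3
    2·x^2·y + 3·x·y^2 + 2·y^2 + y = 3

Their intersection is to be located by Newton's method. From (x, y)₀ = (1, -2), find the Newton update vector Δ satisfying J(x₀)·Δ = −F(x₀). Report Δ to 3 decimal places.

(-0.127, 0.617)

At (1, -2): F = (-5.000, 11.000).
Jacobian J = [[8·x·y - y^2, 4·x^2 - 2·x·y + 2·y], [4·x·y + 3·y^2, 2·x^2 + 6·x·y + 4·y + 1]].
At the point, J = [[-20.000, 4.000], [4.000, -17.000]] (det J = 324.000).
Solving J·Δ = −F gives Δ = (-0.127, 0.617).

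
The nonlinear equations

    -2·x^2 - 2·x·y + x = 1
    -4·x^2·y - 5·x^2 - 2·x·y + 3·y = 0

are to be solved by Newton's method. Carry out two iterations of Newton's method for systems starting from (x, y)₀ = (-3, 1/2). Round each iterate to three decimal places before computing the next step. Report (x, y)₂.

(-0.820, 1.054)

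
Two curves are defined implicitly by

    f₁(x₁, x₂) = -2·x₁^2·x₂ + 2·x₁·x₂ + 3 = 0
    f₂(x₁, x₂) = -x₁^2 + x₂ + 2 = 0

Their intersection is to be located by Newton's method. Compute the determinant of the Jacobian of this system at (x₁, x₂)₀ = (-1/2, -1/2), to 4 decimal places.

J = [[-4·x₁·x₂ + 2·x₂, -2·x₁^2 + 2·x₁], [-2·x₁, 1]].
At the point, J = [[-2.0000, -1.5000], [1.0000, 1.0000]].
det J = -0.5000.

-0.5000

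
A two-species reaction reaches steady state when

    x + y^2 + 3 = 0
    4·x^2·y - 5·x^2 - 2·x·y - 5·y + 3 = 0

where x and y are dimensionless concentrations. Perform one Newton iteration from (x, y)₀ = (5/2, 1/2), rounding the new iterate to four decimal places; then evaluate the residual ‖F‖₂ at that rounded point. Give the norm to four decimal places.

At (5/2, 1/2): F = (5.7500, -20.7500).
Jacobian J = [[1, 2·y], [8·x·y - 10·x - 2·y, 4·x^2 - 2·x - 5]].
At the point, J = [[1.0000, 1.0000], [-16.0000, 15.0000]] (det J = 31.0000).
Solving J·Δ = −F gives Δ = (-3.4516, -2.2984).
Then the next iterate is (x, y)₁ = (-0.9516, -1.7984).
Re-evaluating at (-0.9516, -1.7984): F = (5.282643, -2.472539), so ‖F‖₂ = 5.8326.

5.8326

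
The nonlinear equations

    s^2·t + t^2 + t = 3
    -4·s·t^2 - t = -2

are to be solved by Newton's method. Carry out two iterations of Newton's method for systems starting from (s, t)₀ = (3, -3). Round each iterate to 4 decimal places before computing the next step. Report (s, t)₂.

(0.8641, -1.7516)

At (3, -3): F = (-24.0000, -103.0000).
Jacobian J = [[2·s·t, s^2 + 2·t + 1], [-4·t^2, -8·s·t - 1]].
At the point, J = [[-18.0000, 4.0000], [-36.0000, 71.0000]] (det J = -1134.0000).
Solving J·Δ = −F gives Δ = (-1.1393, 0.8730).
Then the next iterate is (s, t)₁ = (1.8607, -2.1270).
Round to (1.8607, -2.1270) and repeat: F = (-7.966980, -29.545187), J = [[-7.915418, 0.208204], [-18.096516, 30.661671]].
Δ = (-0.9966, 0.3754), so (s, t)₂ = (0.8641, -1.7516).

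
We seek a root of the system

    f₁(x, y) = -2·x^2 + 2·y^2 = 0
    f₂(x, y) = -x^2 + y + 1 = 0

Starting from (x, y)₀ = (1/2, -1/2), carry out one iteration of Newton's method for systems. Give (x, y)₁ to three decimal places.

(0.625, -0.625)

At (1/2, -1/2): F = (0.000, 0.250).
Jacobian J = [[-4·x, 4·y], [-2·x, 1]].
At the point, J = [[-2.000, -2.000], [-1.000, 1.000]] (det J = -4.000).
Solving J·Δ = −F gives Δ = (0.125, -0.125).
Then the next iterate is (x, y)₁ = (0.625, -0.625).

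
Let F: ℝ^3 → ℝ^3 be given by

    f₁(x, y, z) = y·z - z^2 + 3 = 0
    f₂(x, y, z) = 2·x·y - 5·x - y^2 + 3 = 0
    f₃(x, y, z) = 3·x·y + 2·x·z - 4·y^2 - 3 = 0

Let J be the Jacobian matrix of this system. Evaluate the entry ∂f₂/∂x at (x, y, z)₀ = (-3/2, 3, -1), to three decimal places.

1.000

∂f₂/∂x = 2·y - 5.
At (-3/2, 3, -1) this is 1.000.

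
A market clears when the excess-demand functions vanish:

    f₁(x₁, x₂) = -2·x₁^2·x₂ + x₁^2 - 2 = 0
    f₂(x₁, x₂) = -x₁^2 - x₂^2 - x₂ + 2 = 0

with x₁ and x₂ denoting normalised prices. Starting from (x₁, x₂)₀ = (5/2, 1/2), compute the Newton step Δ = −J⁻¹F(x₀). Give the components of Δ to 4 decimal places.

(-0.9360, -0.1600)

At (5/2, 1/2): F = (-2.0000, -5.0000).
Jacobian J = [[-4·x₁·x₂ + 2·x₁, -2·x₁^2], [-2·x₁, -2·x₂ - 1]].
At the point, J = [[0.0000, -12.5000], [-5.0000, -2.0000]] (det J = -62.5000).
Solving J·Δ = −F gives Δ = (-0.9360, -0.1600).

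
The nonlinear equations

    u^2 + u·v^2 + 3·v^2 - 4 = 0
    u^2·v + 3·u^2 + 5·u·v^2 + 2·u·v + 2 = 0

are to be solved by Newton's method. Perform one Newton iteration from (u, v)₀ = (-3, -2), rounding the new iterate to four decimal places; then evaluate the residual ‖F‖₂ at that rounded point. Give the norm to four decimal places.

6.0258

At (-3, -2): F = (5.0000, -37.0000).
Jacobian J = [[2·u + v^2, 2·u·v + 6·v], [2·u·v + 6·u + 5·v^2 + 2·v, u^2 + 10·u·v + 2·u]].
At the point, J = [[-2.0000, 0.0000], [10.0000, 63.0000]] (det J = -126.0000).
Solving J·Δ = −F gives Δ = (2.5000, 0.1905).
Then the next iterate is (u, v)₁ = (-0.5000, -1.8095).
Re-evaluating at (-0.5000, -1.8095): F = (4.435726, -4.078601), so ‖F‖₂ = 6.0258.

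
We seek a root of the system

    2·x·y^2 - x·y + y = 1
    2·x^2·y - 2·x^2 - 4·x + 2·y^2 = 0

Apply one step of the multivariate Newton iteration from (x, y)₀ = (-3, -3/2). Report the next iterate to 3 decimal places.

At (-3, -3/2): F = (-20.500, -28.500).
Jacobian J = [[2·y^2 - y, 4·x·y - x + 1], [4·x·y - 4·x - 4, 2·x^2 + 4·y]].
At the point, J = [[6.000, 22.000], [26.000, 12.000]] (det J = -500.000).
Solving J·Δ = −F gives Δ = (0.762, 0.724).
Then the next iterate is (x, y)₁ = (-2.238, -0.776).

(-2.238, -0.776)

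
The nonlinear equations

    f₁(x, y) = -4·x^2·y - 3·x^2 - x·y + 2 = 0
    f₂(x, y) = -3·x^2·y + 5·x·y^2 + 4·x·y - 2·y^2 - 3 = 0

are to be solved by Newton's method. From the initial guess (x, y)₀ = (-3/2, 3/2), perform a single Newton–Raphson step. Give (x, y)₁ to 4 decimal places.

(-1.0936, 0.7484)

At (-3/2, 3/2): F = (-16.0000, -43.5000).
Jacobian J = [[-8·x·y - 6·x - y, -4·x^2 - x], [-6·x·y + 5·y^2 + 4·y, -3·x^2 + 10·x·y + 4·x - 4·y]].
At the point, J = [[25.5000, -7.5000], [30.7500, -41.2500]] (det J = -821.2500).
Solving J·Δ = −F gives Δ = (0.4064, -0.7516).
Then the next iterate is (x, y)₁ = (-1.0936, 0.7484).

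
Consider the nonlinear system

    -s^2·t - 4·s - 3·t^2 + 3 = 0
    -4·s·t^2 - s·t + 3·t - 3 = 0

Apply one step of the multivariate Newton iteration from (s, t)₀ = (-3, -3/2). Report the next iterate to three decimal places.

(-1.327, -1.418)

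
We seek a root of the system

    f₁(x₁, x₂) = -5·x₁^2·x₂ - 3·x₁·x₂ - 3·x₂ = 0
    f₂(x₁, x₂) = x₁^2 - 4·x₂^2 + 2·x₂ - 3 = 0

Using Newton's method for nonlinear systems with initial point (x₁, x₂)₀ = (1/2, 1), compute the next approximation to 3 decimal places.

At (1/2, 1): F = (-5.750, -4.750).
Jacobian J = [[-10·x₁·x₂ - 3·x₂, -5·x₁^2 - 3·x₁ - 3], [2·x₁, -8·x₂ + 2]].
At the point, J = [[-8.000, -5.750], [1.000, -6.000]] (det J = 53.750).
Solving J·Δ = −F gives Δ = (-0.134, -0.814).
Then the next iterate is (x₁, x₂)₁ = (0.366, 0.186).

(0.366, 0.186)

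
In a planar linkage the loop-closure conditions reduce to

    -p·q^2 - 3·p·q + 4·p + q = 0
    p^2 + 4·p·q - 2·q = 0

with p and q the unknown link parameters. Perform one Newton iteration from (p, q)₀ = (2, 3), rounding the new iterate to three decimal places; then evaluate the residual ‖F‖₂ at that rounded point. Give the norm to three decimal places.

6.618

At (2, 3): F = (-25.000, 22.000).
Jacobian J = [[-q^2 - 3·q + 4, -2·p·q - 3·p + 1], [2·p + 4·q, 4·p - 2]].
At the point, J = [[-14.000, -17.000], [16.000, 6.000]] (det J = 188.000).
Solving J·Δ = −F gives Δ = (-1.191, -0.489).
Then the next iterate is (p, q)₁ = (0.809, 2.511).
Re-evaluating at (0.809, 2.511): F = (-5.44804, 3.75808), so ‖F‖₂ = 6.618.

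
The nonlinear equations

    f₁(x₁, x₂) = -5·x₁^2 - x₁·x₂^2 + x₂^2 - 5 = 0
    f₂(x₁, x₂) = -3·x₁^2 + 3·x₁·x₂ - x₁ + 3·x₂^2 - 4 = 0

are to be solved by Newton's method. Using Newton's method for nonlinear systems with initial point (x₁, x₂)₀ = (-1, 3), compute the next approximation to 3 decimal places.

At (-1, 3): F = (8.000, 12.000).
Jacobian J = [[-10·x₁ - x₂^2, -2·x₁·x₂ + 2·x₂], [-6·x₁ + 3·x₂ - 1, 3·x₁ + 6·x₂]].
At the point, J = [[1.000, 12.000], [14.000, 15.000]] (det J = -153.000).
Solving J·Δ = −F gives Δ = (-0.157, -0.654).
Then the next iterate is (x₁, x₂)₁ = (-1.157, 2.346).

(-1.157, 2.346)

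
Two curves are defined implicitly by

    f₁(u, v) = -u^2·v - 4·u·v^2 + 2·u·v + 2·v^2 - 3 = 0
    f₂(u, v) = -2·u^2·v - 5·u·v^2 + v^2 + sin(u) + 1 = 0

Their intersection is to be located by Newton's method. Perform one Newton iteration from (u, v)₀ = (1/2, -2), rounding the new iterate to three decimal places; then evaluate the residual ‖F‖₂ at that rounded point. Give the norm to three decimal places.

0.603

At (1/2, -2): F = (-4.500, -3.52057).
Jacobian J = [[-2·u·v - 4·v^2 + 2·v, -u^2 - 8·u·v + 2·u + 4·v], [-4·u·v - 5·v^2 + cos(u), -2·u^2 - 10·u·v + 2·v]].
At the point, J = [[-18.000, 0.750], [-15.12242, 5.500]] (det J = -87.65819).
Solving J·Δ = −F gives Δ = (-0.252, -0.053).
Then the next iterate is (u, v)₁ = (0.248, -2.053).
Re-evaluating at (0.248, -2.053): F = (0.35651, 0.48645), so ‖F‖₂ = 0.603.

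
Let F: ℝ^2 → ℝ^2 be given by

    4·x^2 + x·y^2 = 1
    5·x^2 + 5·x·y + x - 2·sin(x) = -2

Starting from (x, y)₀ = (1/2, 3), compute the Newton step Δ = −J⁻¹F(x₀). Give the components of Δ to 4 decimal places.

At (1/2, 3): F = (4.5000, 10.291149).
Jacobian J = [[8·x + y^2, 2·x·y], [10·x + 5·y - 2·cos(x) + 1, 5·x]].
At the point, J = [[13.0000, 3.0000], [19.244835, 2.5000]] (det J = -25.234505).
Solving J·Δ = −F gives Δ = (-0.7776, 1.8698).

(-0.7776, 1.8698)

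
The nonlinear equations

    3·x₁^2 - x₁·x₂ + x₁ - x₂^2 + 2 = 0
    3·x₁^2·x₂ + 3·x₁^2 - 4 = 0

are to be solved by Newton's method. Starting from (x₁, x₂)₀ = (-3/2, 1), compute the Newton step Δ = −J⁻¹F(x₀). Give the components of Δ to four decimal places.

At (-3/2, 1): F = (7.7500, 9.5000).
Jacobian J = [[6·x₁ - x₂ + 1, -x₁ - 2·x₂], [6·x₁·x₂ + 6·x₁, 3·x₁^2]].
At the point, J = [[-9.0000, -0.5000], [-18.0000, 6.7500]] (det J = -69.7500).
Solving J·Δ = −F gives Δ = (0.8181, 0.7742).

(0.8181, 0.7742)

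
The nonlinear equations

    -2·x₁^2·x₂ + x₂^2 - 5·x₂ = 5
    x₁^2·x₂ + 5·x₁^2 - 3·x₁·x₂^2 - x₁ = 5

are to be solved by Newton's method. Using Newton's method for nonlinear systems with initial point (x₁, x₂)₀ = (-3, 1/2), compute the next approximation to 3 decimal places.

At (-3, 1/2): F = (-16.250, 49.750).
Jacobian J = [[-4·x₁·x₂, -2·x₁^2 + 2·x₂ - 5], [2·x₁·x₂ + 10·x₁ - 3·x₂^2 - 1, x₁^2 - 6·x₁·x₂]].
At the point, J = [[6.000, -22.000], [-34.750, 18.000]] (det J = -656.500).
Solving J·Δ = −F gives Δ = (1.222, -0.405).
Then the next iterate is (x₁, x₂)₁ = (-1.778, 0.095).

(-1.778, 0.095)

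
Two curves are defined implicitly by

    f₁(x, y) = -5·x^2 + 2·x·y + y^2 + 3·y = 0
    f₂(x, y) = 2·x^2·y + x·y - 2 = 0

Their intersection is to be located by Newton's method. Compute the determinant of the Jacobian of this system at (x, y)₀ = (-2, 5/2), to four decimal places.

220.0000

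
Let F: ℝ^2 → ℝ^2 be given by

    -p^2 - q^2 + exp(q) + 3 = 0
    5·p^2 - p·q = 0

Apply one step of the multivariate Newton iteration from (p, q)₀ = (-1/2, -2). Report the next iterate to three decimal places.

At (-1/2, -2): F = (-1.11466, 0.250).
Jacobian J = [[-2·p, -2·q + exp(q)], [10·p - q, -p]].
At the point, J = [[1.000, 4.13534], [-3.000, 0.500]] (det J = 12.90601).
Solving J·Δ = −F gives Δ = (0.123, 0.240).
Then the next iterate is (p, q)₁ = (-0.377, -1.760).

(-0.377, -1.760)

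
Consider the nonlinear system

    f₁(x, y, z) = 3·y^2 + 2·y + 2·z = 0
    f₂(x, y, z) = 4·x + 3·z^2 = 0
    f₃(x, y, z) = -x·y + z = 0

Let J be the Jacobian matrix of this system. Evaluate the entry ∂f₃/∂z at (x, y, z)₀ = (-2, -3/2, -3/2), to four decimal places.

∂f₃/∂z = 1.
At (-2, -3/2, -3/2) this is 1.0000.

1.0000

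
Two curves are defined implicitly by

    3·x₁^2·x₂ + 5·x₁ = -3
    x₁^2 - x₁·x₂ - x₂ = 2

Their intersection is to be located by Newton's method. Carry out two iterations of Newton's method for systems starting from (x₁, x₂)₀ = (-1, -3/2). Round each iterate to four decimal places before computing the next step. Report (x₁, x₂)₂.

At (-1, -3/2): F = (-6.5000, -1.0000).
Jacobian J = [[6·x₁·x₂ + 5, 3·x₁^2], [2·x₁ - x₂, -x₁ - 1]].
At the point, J = [[14.0000, 3.0000], [-0.5000, 0.0000]] (det J = 1.5000).
Solving J·Δ = −F gives Δ = (-2.0000, 11.5000).
Then the next iterate is (x₁, x₂)₁ = (-3.0000, 10.0000).
Round to (-3.0000, 10.0000) and repeat: F = (258.0000, 27.0000), J = [[-175.0000, 27.0000], [-16.0000, 2.0000]].
Δ = (2.5976, 7.2805), so (x₁, x₂)₂ = (-0.4024, 17.2805).

(-0.4024, 17.2805)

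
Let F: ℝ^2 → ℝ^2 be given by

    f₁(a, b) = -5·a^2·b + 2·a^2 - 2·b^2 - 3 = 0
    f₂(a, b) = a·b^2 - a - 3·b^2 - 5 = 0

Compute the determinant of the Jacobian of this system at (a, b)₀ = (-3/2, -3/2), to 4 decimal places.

J = [[-10·a·b + 4·a, -5·a^2 - 4·b], [b^2 - 1, 2·a·b - 6·b]].
At the point, J = [[-28.5000, -5.2500], [1.2500, 13.5000]].
det J = -378.1875.

-378.1875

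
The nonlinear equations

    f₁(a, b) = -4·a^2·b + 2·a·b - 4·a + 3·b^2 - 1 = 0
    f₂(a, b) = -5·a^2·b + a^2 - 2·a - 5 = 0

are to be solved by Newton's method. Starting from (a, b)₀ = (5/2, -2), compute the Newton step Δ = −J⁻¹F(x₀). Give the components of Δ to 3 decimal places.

(-0.860, 0.421)

At (5/2, -2): F = (41.000, 58.750).
Jacobian J = [[-8·a·b + 2·b - 4, -4·a^2 + 2·a + 6·b], [-10·a·b + 2·a - 2, -5·a^2]].
At the point, J = [[32.000, -32.000], [53.000, -31.250]] (det J = 696.000).
Solving J·Δ = −F gives Δ = (-0.860, 0.421).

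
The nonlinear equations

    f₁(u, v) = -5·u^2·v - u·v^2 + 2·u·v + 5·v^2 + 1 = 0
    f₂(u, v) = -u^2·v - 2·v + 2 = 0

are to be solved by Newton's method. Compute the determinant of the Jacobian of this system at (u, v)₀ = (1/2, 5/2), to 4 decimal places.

J = [[-10·u·v - v^2 + 2·v, -5·u^2 - 2·u·v + 2·u + 10·v], [-2·u·v, -u^2 - 2]].
At the point, J = [[-13.7500, 22.2500], [-2.5000, -2.2500]].
det J = 86.5625.

86.5625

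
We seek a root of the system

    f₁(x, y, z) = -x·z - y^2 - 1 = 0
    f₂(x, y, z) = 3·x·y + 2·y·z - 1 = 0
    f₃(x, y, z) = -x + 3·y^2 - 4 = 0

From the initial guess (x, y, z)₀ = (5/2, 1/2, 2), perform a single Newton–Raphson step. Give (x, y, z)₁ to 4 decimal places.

(-2.8466, 0.6345, 3.7235)

At (5/2, 1/2, 2): F = (-6.2500, 4.7500, -5.7500).
Jacobian J = [[-z, -2·y, -x], [3·y, 3·x + 2·z, 2·y], [-1, 6·y, 0]].
At the point, J = [[-2.0000, -1.0000, -2.5000], [1.5000, 11.5000, 1.0000], [-1.0000, 3.0000, 0.0000]] (det J = -33.0000).
Solving J·Δ = −F gives Δ = (-5.3466, 0.1345, 1.7235).
Then the next iterate is (x, y, z)₁ = (-2.8466, 0.6345, 3.7235).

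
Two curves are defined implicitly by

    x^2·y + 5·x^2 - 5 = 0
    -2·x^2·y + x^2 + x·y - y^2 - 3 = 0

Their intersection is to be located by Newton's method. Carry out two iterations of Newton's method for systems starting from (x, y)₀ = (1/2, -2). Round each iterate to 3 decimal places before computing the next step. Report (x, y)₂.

(1.366, -1.606)

At (1/2, -2): F = (-4.250, -6.750).
Jacobian J = [[2·x·y + 10·x, x^2], [-4·x·y + 2·x + y, -2·x^2 + x - 2·y]].
At the point, J = [[3.000, 0.250], [3.000, 4.000]] (det J = 11.250).
Solving J·Δ = −F gives Δ = (1.361, 0.667).
Then the next iterate is (x, y)₁ = (1.861, -1.333).
Round to (1.861, -1.333) and repeat: F = (7.70000, 5.43893), J = [[13.64857, 3.46332], [12.31185, -2.39964]].
Δ = (-0.495, -0.273), so (x, y)₂ = (1.366, -1.606).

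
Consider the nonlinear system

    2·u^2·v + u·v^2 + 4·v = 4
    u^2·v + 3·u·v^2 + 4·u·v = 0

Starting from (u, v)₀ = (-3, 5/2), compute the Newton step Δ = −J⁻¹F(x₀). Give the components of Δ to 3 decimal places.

(1.056, -1.026)

At (-3, 5/2): F = (32.250, -63.750).
Jacobian J = [[4·u·v + v^2, 2·u^2 + 2·u·v + 4], [2·u·v + 3·v^2 + 4·v, u^2 + 6·u·v + 4·u]].
At the point, J = [[-23.750, 7.000], [13.750, -48.000]] (det J = 1043.750).
Solving J·Δ = −F gives Δ = (1.056, -1.026).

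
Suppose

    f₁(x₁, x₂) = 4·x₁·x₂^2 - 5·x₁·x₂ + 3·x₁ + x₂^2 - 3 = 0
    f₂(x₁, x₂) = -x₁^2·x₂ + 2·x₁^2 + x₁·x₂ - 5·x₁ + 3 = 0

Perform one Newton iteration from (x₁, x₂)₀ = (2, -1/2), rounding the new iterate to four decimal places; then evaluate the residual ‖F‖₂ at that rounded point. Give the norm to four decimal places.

2.7073

At (2, -1/2): F = (10.2500, 2.0000).
Jacobian J = [[4·x₂^2 - 5·x₂ + 3, 8·x₁·x₂ - 5·x₁ + 2·x₂], [-2·x₁·x₂ + 4·x₁ + x₂ - 5, -x₁^2 + x₁]].
At the point, J = [[6.5000, -19.0000], [4.5000, -2.0000]] (det J = 72.5000).
Solving J·Δ = −F gives Δ = (-0.2414, 0.4569).
Then the next iterate is (x₁, x₂)₁ = (1.7586, -0.0431).
Re-evaluating at (1.7586, -0.0431): F = (2.669703, 0.449847), so ‖F‖₂ = 2.7073.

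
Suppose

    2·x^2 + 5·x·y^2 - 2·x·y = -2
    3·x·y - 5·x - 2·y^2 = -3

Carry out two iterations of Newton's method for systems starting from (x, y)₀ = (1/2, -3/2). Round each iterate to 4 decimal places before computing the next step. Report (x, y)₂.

(-0.2064, -1.5785)

At (1/2, -3/2): F = (9.6250, -6.2500).
Jacobian J = [[4·x + 5·y^2 - 2·y, 10·x·y - 2·x], [3·y - 5, 3·x - 4·y]].
At the point, J = [[16.2500, -8.5000], [-9.5000, 7.5000]] (det J = 41.1250).
Solving J·Δ = −F gives Δ = (-0.4635, 0.2462).
Then the next iterate is (x, y)₁ = (0.0365, -1.2538).
Round to (0.0365, -1.2538) and repeat: F = (2.381085, -0.463820), J = [[10.513672, -0.530637], [-8.7614, 5.1247]].
Δ = (-0.2429, -0.3247), so (x, y)₂ = (-0.2064, -1.5785).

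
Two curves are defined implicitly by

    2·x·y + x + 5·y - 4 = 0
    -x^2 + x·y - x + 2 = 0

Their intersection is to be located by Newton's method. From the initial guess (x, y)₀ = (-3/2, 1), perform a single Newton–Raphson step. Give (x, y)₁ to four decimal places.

(-0.9524, 1.9286)

At (-3/2, 1): F = (-3.5000, -0.2500).
Jacobian J = [[2·y + 1, 2·x + 5], [-2·x + y - 1, x]].
At the point, J = [[3.0000, 2.0000], [3.0000, -1.5000]] (det J = -10.5000).
Solving J·Δ = −F gives Δ = (0.5476, 0.9286).
Then the next iterate is (x, y)₁ = (-0.9524, 1.9286).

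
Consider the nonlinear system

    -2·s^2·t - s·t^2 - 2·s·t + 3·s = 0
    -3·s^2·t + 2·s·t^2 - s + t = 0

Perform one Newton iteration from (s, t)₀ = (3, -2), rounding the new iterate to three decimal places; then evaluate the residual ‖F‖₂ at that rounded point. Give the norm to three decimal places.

21.105

At (3, -2): F = (45.000, 73.000).
Jacobian J = [[-4·s·t - t^2 - 2·t + 3, -2·s^2 - 2·s·t - 2·s], [-6·s·t + 2·t^2 - 1, -3·s^2 + 4·s·t + 1]].
At the point, J = [[27.000, -12.000], [43.000, -50.000]] (det J = -834.000).
Solving J·Δ = −F gives Δ = (-1.647, 0.043).
Then the next iterate is (s, t)₁ = (1.353, -1.957).
Re-evaluating at (1.353, -1.957): F = (11.33786, 17.80108), so ‖F‖₂ = 21.105.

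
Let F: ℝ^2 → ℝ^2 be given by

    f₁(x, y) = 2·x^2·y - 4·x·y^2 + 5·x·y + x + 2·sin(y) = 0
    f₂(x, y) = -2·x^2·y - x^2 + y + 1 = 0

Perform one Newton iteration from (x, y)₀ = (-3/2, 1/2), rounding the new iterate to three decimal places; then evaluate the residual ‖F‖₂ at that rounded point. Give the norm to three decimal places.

0.224

At (-3/2, 1/2): F = (-0.54115, -3.000).
Jacobian J = [[4·x·y - 4·y^2 + 5·y + 1, 2·x^2 - 8·x·y + 5·x + 2·cos(y)], [-4·x·y - 2·x, -2·x^2 + 1]].
At the point, J = [[-0.500, 4.75517], [6.000, -3.500]] (det J = -26.78099).
Solving J·Δ = −F gives Δ = (0.603, 0.177).
Then the next iterate is (x, y)₁ = (-0.897, 0.677).
Re-evaluating at (-0.897, 0.677): F = (0.05349, -0.21705), so ‖F‖₂ = 0.224.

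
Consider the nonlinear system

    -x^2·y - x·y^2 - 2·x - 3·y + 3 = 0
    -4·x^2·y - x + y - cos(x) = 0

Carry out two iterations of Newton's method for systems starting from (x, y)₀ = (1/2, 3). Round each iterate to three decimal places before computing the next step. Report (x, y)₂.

(0.184, 0.920)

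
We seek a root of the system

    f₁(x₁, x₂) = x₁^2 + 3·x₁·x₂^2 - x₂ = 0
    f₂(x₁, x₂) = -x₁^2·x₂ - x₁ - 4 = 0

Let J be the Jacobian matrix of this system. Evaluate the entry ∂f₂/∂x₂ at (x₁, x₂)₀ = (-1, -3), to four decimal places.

-1.0000

∂f₂/∂x₂ = -x₁^2.
At (-1, -3) this is -1.0000.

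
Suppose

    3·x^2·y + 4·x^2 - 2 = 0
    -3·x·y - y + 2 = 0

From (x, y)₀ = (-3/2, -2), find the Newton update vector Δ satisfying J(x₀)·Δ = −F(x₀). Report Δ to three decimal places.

(0.564, 0.462)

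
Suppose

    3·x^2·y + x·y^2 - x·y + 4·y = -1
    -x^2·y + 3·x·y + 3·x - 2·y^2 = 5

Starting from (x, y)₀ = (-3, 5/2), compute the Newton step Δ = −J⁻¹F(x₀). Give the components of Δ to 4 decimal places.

(0.7823, -1.8412)

At (-3, 5/2): F = (67.2500, -71.5000).
Jacobian J = [[6·x·y + y^2 - y, 3·x^2 + 2·x·y - x + 4], [-2·x·y + 3·y + 3, -x^2 + 3·x - 4·y]].
At the point, J = [[-41.2500, 19.0000], [25.5000, -28.0000]] (det J = 670.5000).
Solving J·Δ = −F gives Δ = (0.7823, -1.8412).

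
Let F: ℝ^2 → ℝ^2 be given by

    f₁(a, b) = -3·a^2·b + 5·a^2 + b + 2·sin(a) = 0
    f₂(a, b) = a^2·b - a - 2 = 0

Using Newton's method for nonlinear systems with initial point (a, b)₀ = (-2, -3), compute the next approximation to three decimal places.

(-1.316, -1.881)

At (-2, -3): F = (51.18141, -12.000).
Jacobian J = [[-6·a·b + 10·a + 2·cos(a), -3·a^2 + 1], [2·a·b - 1, a^2]].
At the point, J = [[-56.83229, -11.000], [11.000, 4.000]] (det J = -106.32917).
Solving J·Δ = −F gives Δ = (0.684, 1.119).
Then the next iterate is (a, b)₁ = (-1.316, -1.881).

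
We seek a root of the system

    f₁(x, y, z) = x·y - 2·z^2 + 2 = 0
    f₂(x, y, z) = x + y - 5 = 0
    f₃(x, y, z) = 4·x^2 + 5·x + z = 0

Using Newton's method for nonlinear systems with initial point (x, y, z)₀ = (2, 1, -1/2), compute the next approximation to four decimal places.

At (2, 1, -1/2): F = (3.5000, -2.0000, 25.5000).
Jacobian J = [[y, x, -4·z], [1, 1, 0], [8·x + 5, 0, 1]].
At the point, J = [[1.0000, 2.0000, 2.0000], [1.0000, 1.0000, 0.0000], [21.0000, 0.0000, 1.0000]] (det J = -43.0000).
Solving J·Δ = −F gives Δ = (-1.0116, 3.0116, -4.2558).
Then the next iterate is (x, y, z)₁ = (0.9884, 4.0116, -4.7558).

(0.9884, 4.0116, -4.7558)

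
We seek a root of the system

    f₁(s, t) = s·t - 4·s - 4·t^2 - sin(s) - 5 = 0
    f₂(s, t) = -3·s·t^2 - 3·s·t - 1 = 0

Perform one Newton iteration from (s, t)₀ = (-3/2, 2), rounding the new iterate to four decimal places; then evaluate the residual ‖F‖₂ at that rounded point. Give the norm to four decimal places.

8.0281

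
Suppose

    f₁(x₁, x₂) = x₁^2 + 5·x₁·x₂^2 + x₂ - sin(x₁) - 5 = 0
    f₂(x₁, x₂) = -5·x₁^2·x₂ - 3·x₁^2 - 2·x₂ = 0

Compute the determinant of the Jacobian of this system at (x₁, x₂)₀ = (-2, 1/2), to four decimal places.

249.3448

J = [[2·x₁ + 5·x₂^2 - cos(x₁), 10·x₁·x₂ + 1], [-10·x₁·x₂ - 6·x₁, -5·x₁^2 - 2]].
At the point, J = [[-2.333853, -9.0000], [22.0000, -22.0000]].
det J = 249.3448.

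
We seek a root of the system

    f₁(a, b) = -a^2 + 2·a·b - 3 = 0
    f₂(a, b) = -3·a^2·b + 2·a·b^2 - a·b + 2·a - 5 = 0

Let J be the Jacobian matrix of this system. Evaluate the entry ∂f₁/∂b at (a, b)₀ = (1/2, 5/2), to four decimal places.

∂f₁/∂b = 2·a.
At (1/2, 5/2) this is 1.0000.

1.0000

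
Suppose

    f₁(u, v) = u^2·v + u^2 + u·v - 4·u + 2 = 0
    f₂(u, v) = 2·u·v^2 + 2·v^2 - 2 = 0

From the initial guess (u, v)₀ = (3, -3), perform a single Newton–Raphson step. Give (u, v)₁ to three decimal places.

(1.655, -2.046)

At (3, -3): F = (-37.000, 70.000).
Jacobian J = [[2·u·v + 2·u + v - 4, u^2 + u], [2·v^2, 4·u·v + 4·v]].
At the point, J = [[-19.000, 12.000], [18.000, -48.000]] (det J = 696.000).
Solving J·Δ = −F gives Δ = (-1.345, 0.954).
Then the next iterate is (u, v)₁ = (1.655, -2.046).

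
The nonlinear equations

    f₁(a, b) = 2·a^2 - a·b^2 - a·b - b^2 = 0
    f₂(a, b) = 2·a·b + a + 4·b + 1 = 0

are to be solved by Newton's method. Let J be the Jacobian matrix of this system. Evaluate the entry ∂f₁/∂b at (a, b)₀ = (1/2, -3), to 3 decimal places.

8.500

∂f₁/∂b = -2·a·b - a - 2·b.
At (1/2, -3) this is 8.500.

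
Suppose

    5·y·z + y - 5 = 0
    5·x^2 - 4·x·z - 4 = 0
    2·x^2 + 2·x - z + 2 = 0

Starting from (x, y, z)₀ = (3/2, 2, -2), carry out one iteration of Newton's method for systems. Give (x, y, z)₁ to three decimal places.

At (3/2, 2, -2): F = (-23.000, 19.250, 11.500).
Jacobian J = [[0, 5·z + 1, 5·y], [10·x - 4·z, 0, -4·x], [4·x + 2, 0, -1]].
At the point, J = [[0.000, -9.000, 10.000], [23.000, 0.000, -6.000], [8.000, 0.000, -1.000]] (det J = 225.000).
Solving J·Δ = −F gives Δ = (-1.990, -7.467, -4.420).
Then the next iterate is (x, y, z)₁ = (-0.490, -5.467, -6.420).

(-0.490, -5.467, -6.420)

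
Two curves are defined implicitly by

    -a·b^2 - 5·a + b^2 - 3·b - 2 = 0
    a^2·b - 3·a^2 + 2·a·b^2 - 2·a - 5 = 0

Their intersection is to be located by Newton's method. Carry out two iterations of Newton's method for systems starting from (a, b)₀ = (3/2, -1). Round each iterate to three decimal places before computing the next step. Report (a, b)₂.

At (3/2, -1): F = (-7.000, -14.000).
Jacobian J = [[-b^2 - 5, -2·a·b + 2·b - 3], [2·a·b - 6·a + 2·b^2 - 2, a^2 + 4·a·b]].
At the point, J = [[-6.000, -2.000], [-12.000, -3.750]] (det J = -1.500).
Solving J·Δ = −F gives Δ = (-1.167, 0.000).
Then the next iterate is (a, b)₁ = (0.333, -1.000).
Round to (0.333, -1.000) and repeat: F = (0.002, -5.44356), J = [[-6.000, -4.334], [-2.664, -1.22111]].
Δ = (-5.592, 7.743), so (a, b)₂ = (-5.259, 6.743).

(-5.259, 6.743)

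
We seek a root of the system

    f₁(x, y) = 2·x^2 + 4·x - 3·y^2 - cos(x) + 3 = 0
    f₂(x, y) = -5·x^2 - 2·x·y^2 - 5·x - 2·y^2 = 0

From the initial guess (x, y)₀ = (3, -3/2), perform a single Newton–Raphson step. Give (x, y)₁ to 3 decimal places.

At (3, -3/2): F = (27.23999, -78.000).
Jacobian J = [[4·x + sin(x) + 4, -6·y], [-10·x - 2·y^2 - 5, -4·x·y - 4·y]].
At the point, J = [[16.14112, 9.000], [-39.500, 24.000]] (det J = 742.88688).
Solving J·Δ = −F gives Δ = (-1.825, 0.246).
Then the next iterate is (x, y)₁ = (1.175, -1.254).

(1.175, -1.254)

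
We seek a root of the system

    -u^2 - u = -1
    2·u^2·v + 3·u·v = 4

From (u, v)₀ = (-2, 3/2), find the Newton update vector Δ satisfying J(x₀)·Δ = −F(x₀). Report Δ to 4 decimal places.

At (-2, 3/2): F = (-1.0000, -1.0000).
Jacobian J = [[-2·u - 1, 0], [4·u·v + 3·v, 2·u^2 + 3·u]].
At the point, J = [[3.0000, 0.0000], [-7.5000, 2.0000]] (det J = 6.0000).
Solving J·Δ = −F gives Δ = (0.3333, 1.7500).

(0.3333, 1.7500)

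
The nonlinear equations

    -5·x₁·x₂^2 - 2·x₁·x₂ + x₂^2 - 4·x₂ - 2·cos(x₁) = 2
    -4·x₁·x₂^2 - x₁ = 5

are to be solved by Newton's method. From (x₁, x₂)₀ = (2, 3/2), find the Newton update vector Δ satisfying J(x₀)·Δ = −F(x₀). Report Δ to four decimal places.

(-1.4130, -0.4529)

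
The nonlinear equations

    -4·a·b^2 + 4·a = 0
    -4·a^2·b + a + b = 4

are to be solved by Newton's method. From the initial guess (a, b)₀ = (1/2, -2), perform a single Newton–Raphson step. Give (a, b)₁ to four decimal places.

(0.8889, -0.6667)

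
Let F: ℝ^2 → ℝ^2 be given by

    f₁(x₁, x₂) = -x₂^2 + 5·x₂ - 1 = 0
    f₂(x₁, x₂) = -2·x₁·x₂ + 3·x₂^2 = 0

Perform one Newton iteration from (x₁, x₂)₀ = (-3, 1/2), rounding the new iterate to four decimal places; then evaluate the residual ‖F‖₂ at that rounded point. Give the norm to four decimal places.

0.8843

At (-3, 1/2): F = (1.2500, 3.7500).
Jacobian J = [[0, -2·x₂ + 5], [-2·x₂, -2·x₁ + 6·x₂]].
At the point, J = [[0.0000, 4.0000], [-1.0000, 9.0000]] (det J = 4.0000).
Solving J·Δ = −F gives Δ = (0.9375, -0.3125).
Then the next iterate is (x₁, x₂)₁ = (-2.0625, 0.1875).
Re-evaluating at (-2.0625, 0.1875): F = (-0.097656, 0.878906), so ‖F‖₂ = 0.8843.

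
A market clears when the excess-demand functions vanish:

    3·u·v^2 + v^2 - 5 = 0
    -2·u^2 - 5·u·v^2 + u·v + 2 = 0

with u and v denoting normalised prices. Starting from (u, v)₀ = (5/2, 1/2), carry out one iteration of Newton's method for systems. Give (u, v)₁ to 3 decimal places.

(0.903, 0.979)

At (5/2, 1/2): F = (-2.875, -12.375).
Jacobian J = [[3·v^2, 6·u·v + 2·v], [-4·u - 5·v^2 + v, -10·u·v + u]].
At the point, J = [[0.750, 8.500], [-10.750, -10.000]] (det J = 83.875).
Solving J·Δ = −F gives Δ = (-1.597, 0.479).
Then the next iterate is (u, v)₁ = (0.903, 0.979).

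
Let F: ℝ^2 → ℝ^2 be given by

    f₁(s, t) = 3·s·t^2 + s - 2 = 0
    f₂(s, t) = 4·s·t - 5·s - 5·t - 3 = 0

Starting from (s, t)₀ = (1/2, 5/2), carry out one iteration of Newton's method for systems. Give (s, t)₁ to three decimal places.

(1.264, -0.561)

At (1/2, 5/2): F = (7.875, -13.000).
Jacobian J = [[3·t^2 + 1, 6·s·t], [4·t - 5, 4·s - 5]].
At the point, J = [[19.750, 7.500], [5.000, -3.000]] (det J = -96.750).
Solving J·Δ = −F gives Δ = (0.764, -3.061).
Then the next iterate is (s, t)₁ = (1.264, -0.561).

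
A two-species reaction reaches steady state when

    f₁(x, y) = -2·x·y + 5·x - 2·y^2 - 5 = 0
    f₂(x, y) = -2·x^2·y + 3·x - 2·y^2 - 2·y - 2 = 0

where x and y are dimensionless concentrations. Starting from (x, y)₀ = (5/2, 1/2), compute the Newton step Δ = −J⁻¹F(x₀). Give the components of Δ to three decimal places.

(-1.125, 0.000)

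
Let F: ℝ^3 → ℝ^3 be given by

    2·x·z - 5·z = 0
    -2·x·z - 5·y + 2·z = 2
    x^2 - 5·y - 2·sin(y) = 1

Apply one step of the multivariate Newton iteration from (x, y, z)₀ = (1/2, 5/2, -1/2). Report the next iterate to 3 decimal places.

At (1/2, 5/2, -1/2): F = (2.000, -15.000, -14.44694).
Jacobian J = [[2·z, 0, 2·x - 5], [-2·z, -5, -2·x + 2], [2·x, -2·cos(y) - 5, 0]].
At the point, J = [[-1.000, 0.000, -4.000], [1.000, -5.000, 1.000], [1.000, -3.39771, 0.000]] (det J = -9.80686).
Solving J·Δ = −F gives Δ = (9.368, -1.495, -1.842).
Then the next iterate is (x, y, z)₁ = (9.868, 1.005, -2.342).

(9.868, 1.005, -2.342)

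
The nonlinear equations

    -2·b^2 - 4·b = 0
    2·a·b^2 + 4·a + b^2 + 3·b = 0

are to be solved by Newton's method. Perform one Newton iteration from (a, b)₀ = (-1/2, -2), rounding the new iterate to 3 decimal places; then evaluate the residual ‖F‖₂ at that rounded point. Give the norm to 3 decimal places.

At (-1/2, -2): F = (0.000, -8.000).
Jacobian J = [[0, -4·b - 4], [2·b^2 + 4, 4·a·b + 2·b + 3]].
At the point, J = [[0.000, 4.000], [12.000, 3.000]] (det J = -48.000).
Solving J·Δ = −F gives Δ = (0.667, 0.000).
Then the next iterate is (a, b)₁ = (0.167, -2.000).
Re-evaluating at (0.167, -2.000): F = (0.000, 0.004), so ‖F‖₂ = 0.004.

0.004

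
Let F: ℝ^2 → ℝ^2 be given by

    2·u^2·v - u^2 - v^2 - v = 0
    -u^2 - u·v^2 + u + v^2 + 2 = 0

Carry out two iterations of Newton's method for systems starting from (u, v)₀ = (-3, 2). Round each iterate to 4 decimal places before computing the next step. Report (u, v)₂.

(-1.7666, 1.1243)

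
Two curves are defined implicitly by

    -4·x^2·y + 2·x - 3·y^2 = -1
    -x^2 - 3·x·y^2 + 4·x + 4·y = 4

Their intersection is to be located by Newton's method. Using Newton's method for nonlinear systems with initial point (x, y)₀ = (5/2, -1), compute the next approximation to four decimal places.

At (5/2, -1): F = (28.0000, -11.7500).
Jacobian J = [[-8·x·y + 2, -4·x^2 - 6·y], [-2·x - 3·y^2 + 4, -6·x·y + 4]].
At the point, J = [[22.0000, -19.0000], [-4.0000, 19.0000]] (det J = 342.0000).
Solving J·Δ = −F gives Δ = (-0.9028, 0.4284).
Then the next iterate is (x, y)₁ = (1.5972, -0.5716).

(1.5972, -0.5716)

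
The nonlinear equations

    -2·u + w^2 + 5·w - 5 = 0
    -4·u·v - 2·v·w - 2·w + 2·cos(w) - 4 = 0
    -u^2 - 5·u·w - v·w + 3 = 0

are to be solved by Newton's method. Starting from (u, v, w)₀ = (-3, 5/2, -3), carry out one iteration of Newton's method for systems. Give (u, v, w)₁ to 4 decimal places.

(-29.0468, 3.1042, 44.0937)

At (-3, 5/2, -3): F = (-5.0000, 45.020015, -43.5000).
Jacobian J = [[-2, 0, 2·w + 5], [-4·v, -4·u - 2·w, -2·v - 2·sin(w) - 2], [-2·u - 5·w, -w, -5·u - v]].
At the point, J = [[-2.0000, 0.0000, -1.0000], [-10.0000, 18.0000, -6.717760], [21.0000, 3.0000, 12.5000]] (det J = -82.306560).
Solving J·Δ = −F gives Δ = (-26.0468, 0.6042, 47.0937).
Then the next iterate is (u, v, w)₁ = (-29.0468, 3.1042, 44.0937).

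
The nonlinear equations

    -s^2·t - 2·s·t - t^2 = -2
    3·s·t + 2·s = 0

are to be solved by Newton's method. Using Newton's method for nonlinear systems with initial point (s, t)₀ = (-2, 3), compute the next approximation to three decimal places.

At (-2, 3): F = (-7.000, -22.000).
Jacobian J = [[-2·s·t - 2·t, -s^2 - 2·s - 2·t], [3·t + 2, 3·s]].
At the point, J = [[6.000, -6.000], [11.000, -6.000]] (det J = 30.000).
Solving J·Δ = −F gives Δ = (3.000, 1.833).
Then the next iterate is (s, t)₁ = (1.000, 4.833).

(1.000, 4.833)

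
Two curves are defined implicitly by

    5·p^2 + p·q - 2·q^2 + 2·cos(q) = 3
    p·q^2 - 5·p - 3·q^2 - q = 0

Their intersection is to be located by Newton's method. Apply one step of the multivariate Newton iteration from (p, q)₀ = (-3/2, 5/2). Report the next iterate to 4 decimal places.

(-1.2805, 1.5276)

At (-3/2, 5/2): F = (-9.602287, -23.1250).
Jacobian J = [[10·p + q, p - 4·q - 2·sin(q)], [q^2 - 5, 2·p·q - 6·q - 1]].
At the point, J = [[-12.5000, -12.696944], [1.2500, -23.5000]] (det J = 309.621180).
Solving J·Δ = −F gives Δ = (0.2195, -0.9724).
Then the next iterate is (p, q)₁ = (-1.2805, 1.5276).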